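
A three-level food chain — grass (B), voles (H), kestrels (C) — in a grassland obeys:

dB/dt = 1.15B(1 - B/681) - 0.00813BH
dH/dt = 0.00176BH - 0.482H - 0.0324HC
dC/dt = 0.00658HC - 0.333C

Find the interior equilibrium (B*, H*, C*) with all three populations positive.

From dC/dt = 0: 0.00658H* = 0.333, so H* = 50.6.
From dB/dt = 0: 1.15(1 - B*/681) = 0.00813·50.6, giving B* = 681·(1 - 0.358) = 437.
From dH/dt = 0: 0.00176·437 - 0.482 = 0.0324C*, so C* = 0.288/0.0324 = 8.88.

B* ≈ 437, H* ≈ 50.6, C* ≈ 8.88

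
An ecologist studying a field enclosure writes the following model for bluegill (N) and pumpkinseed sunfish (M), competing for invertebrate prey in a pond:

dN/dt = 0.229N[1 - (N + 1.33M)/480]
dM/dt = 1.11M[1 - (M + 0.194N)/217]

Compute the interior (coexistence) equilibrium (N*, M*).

Setting both brackets to zero gives the nullclines N + 1.33M = 480 and 0.194N + M = 217.
Substituting M = 217 - 0.194N into the first: N(1 - 1.33·0.194) = 480 - 1.33·217.
So N* = 191/0.742 = 258, and then M* = 217 - 0.194·258 = 167.

N* ≈ 258, M* ≈ 167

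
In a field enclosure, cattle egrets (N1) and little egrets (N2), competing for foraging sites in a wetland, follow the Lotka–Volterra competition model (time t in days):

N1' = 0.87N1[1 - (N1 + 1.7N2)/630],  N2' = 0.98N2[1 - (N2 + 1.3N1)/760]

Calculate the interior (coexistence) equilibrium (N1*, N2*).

N1* ≈ 547, N2* ≈ 48.8

Setting both brackets to zero gives the nullclines N1 + 1.7N2 = 630 and 1.3N1 + N2 = 760.
Substituting N2 = 760 - 1.3N1 into the first: N1(1 - 1.7·1.3) = 630 - 1.7·760.
So N1* = -662/-1.21 = 547, and then N2* = 760 - 1.3·547 = 48.8.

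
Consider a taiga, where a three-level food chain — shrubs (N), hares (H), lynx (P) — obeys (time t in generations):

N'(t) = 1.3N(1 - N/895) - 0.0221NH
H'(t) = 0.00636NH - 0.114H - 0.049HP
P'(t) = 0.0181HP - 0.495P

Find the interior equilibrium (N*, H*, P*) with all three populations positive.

From dP/dt = 0: 0.0181H* = 0.495, so H* = 27.3.
From dN/dt = 0: 1.3(1 - N*/895) = 0.0221·27.3, giving N* = 895·(1 - 0.465) = 479.
From dH/dt = 0: 0.00636·479 - 0.114 = 0.049P*, so P* = 2.93/0.049 = 59.8.

N* ≈ 479, H* ≈ 27.3, P* ≈ 59.8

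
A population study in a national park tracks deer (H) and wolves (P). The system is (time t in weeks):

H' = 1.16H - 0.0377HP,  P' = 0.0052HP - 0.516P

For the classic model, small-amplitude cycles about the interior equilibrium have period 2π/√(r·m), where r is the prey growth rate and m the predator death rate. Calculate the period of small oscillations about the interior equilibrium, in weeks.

Here r = 1.16 and m = 0.516, so r·m = 0.599.
ω = √0.599 = 0.774 per week, hence T = 2π/ω ≈ 8.12 weeks.

T ≈ 8.12 weeks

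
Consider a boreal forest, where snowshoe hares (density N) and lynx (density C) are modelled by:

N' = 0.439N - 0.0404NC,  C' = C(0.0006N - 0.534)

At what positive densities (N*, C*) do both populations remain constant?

N* ≈ 890, C* ≈ 10.9

Set dC/dt = 0 with C > 0: 0.0006N - 0.534 = 0, so N* = 0.534/0.0006 = 890.
Set dN/dt = 0 with N > 0: 0.439 - 0.0404C = 0, so C* = 0.439/0.0404 = 10.9.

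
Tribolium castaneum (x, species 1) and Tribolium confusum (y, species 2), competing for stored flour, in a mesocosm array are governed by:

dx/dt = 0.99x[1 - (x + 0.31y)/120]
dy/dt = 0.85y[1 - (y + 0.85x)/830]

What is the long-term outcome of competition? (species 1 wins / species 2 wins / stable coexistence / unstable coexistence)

species 2 excludes species 1

Compare the nullcline intercepts: K1/α12 = 120/0.31 = 387 < K2 = 830; K2/α21 = 830/0.85 = 976 > K1 = 120.
Since the inequalities point opposite ways, species 2 can invade but species 1 cannot.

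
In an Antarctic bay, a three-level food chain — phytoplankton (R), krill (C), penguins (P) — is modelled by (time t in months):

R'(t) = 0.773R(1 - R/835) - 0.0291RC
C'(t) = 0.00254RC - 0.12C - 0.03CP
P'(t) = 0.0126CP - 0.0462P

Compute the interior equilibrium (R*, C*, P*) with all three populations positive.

From dP/dt = 0: 0.0126C* = 0.0462, so C* = 3.67.
From dR/dt = 0: 0.773(1 - R*/835) = 0.0291·3.67, giving R* = 835·(1 - 0.138) = 720.
From dC/dt = 0: 0.00254·720 - 0.12 = 0.03P*, so P* = 1.71/0.03 = 56.9.

R* ≈ 720, C* ≈ 3.67, P* ≈ 56.9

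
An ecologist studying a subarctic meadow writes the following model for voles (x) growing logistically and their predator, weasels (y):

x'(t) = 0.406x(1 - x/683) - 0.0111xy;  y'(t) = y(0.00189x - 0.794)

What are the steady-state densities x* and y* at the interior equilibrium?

x* ≈ 420, y* ≈ 14.1

From dy/dt = 0 with y > 0: 0.00189x* = 0.794, so x* = 420.
Substitute into dx/dt = 0: 0.406(1 - 420/683) = 0.0111y*.
The bracket is 0.385, giving y* = 0.156/0.0111 = 14.1.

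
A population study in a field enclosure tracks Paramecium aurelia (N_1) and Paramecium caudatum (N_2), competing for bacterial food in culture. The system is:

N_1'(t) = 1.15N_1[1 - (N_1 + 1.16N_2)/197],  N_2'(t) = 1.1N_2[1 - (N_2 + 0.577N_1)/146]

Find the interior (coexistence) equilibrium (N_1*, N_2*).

N_1* ≈ 83.6, N_2* ≈ 97.8

Setting both brackets to zero gives the nullclines N_1 + 1.16N_2 = 197 and 0.577N_1 + N_2 = 146.
Substituting N_2 = 146 - 0.577N_1 into the first: N_1(1 - 1.16·0.577) = 197 - 1.16·146.
So N_1* = 27.6/0.331 = 83.6, and then N_2* = 146 - 0.577·83.6 = 97.8.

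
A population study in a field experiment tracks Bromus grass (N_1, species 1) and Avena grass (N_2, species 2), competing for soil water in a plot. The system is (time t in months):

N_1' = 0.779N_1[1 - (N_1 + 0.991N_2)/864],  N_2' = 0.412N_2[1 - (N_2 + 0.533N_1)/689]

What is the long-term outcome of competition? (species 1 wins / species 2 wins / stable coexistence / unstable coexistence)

stable coexistence

Compare the nullcline intercepts: K1/α12 = 864/0.991 = 872 > K2 = 689; K2/α21 = 689/0.533 = 1290 > K1 = 864.
Since both inequalities hold, each species can invade when rare, so the interior equilibrium is stable.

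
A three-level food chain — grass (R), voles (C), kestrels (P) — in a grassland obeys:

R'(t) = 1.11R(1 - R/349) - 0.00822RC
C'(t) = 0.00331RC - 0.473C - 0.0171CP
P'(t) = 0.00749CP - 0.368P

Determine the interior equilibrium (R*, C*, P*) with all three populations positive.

From dP/dt = 0: 0.00749C* = 0.368, so C* = 49.1.
From dR/dt = 0: 1.11(1 - R*/349) = 0.00822·49.1, giving R* = 349·(1 - 0.364) = 222.
From dC/dt = 0: 0.00331·222 - 0.473 = 0.0171P*, so P* = 0.262/0.0171 = 15.3.

R* ≈ 222, C* ≈ 49.1, P* ≈ 15.3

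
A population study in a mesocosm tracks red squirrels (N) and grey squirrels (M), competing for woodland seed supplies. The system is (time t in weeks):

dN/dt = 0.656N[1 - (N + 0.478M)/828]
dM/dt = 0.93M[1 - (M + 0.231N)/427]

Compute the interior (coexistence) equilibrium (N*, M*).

N* ≈ 701, M* ≈ 265

Setting both brackets to zero gives the nullclines N + 0.478M = 828 and 0.231N + M = 427.
Substituting M = 427 - 0.231N into the first: N(1 - 0.478·0.231) = 828 - 0.478·427.
So N* = 624/0.89 = 701, and then M* = 427 - 0.231·701 = 265.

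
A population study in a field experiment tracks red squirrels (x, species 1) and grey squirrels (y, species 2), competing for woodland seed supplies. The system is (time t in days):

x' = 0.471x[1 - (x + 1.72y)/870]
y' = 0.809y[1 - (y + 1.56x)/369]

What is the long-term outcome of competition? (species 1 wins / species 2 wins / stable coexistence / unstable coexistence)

species 1 excludes species 2

Compare the nullcline intercepts: K1/α12 = 870/1.72 = 506 > K2 = 369; K2/α21 = 369/1.56 = 237 < K1 = 870.
Since the inequalities point opposite ways, species 1 can invade but species 2 cannot.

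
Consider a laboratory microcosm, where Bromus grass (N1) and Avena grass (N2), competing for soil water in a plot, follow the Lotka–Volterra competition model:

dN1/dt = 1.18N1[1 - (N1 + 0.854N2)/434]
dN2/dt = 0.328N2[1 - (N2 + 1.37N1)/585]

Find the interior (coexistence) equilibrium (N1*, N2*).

Setting both brackets to zero gives the nullclines N1 + 0.854N2 = 434 and 1.37N1 + N2 = 585.
Substituting N2 = 585 - 1.37N1 into the first: N1(1 - 0.854·1.37) = 434 - 0.854·585.
So N1* = -65.6/-0.17 = 386, and then N2* = 585 - 1.37·386 = 56.4.

N1* ≈ 386, N2* ≈ 56.4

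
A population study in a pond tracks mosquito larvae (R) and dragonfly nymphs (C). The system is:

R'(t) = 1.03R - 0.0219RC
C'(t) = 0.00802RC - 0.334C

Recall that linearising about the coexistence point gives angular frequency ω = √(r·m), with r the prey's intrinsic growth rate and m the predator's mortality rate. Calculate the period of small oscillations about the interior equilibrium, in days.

T ≈ 10.7 days

Here r = 1.03 and m = 0.334, so r·m = 0.344.
ω = √0.344 = 0.587 per day, hence T = 2π/ω ≈ 10.7 days.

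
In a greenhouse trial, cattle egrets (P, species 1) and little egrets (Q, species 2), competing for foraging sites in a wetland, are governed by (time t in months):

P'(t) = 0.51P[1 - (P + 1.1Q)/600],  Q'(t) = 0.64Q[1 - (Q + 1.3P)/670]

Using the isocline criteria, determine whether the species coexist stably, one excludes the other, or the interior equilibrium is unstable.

Compare the nullcline intercepts: K1/α12 = 600/1.1 = 545 < K2 = 670; K2/α21 = 670/1.3 = 515 < K1 = 600.
Since both are reversed, neither can invade when rare; the interior point is a saddle.

unstable coexistence (outcome depends on initial conditions)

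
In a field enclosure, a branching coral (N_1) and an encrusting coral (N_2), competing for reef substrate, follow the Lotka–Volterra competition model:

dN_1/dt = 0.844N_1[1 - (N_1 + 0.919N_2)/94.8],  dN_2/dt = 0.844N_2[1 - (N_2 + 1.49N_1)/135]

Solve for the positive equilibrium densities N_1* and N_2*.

N_1* ≈ 79.2, N_2* ≈ 16.9

Setting both brackets to zero gives the nullclines N_1 + 0.919N_2 = 94.8 and 1.49N_1 + N_2 = 135.
Substituting N_2 = 135 - 1.49N_1 into the first: N_1(1 - 0.919·1.49) = 94.8 - 0.919·135.
So N_1* = -29.3/-0.369 = 79.2, and then N_2* = 135 - 1.49·79.2 = 16.9.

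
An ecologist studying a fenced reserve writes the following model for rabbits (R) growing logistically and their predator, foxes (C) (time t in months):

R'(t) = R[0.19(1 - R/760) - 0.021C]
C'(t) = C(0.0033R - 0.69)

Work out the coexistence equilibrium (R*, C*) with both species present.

From dC/dt = 0 with C > 0: 0.0033R* = 0.69, so R* = 209.
Substitute into dR/dt = 0: 0.19(1 - 209/760) = 0.021C*.
The bracket is 0.725, giving C* = 0.138/0.021 = 6.56.

R* ≈ 209, C* ≈ 6.56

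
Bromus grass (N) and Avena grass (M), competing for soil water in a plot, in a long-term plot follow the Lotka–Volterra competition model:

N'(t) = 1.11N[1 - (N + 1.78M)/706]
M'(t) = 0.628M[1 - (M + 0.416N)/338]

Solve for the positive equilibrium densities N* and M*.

N* ≈ 402, M* ≈ 171

Setting both brackets to zero gives the nullclines N + 1.78M = 706 and 0.416N + M = 338.
Substituting M = 338 - 0.416N into the first: N(1 - 1.78·0.416) = 706 - 1.78·338.
So N* = 104/0.26 = 402, and then M* = 338 - 0.416·402 = 171.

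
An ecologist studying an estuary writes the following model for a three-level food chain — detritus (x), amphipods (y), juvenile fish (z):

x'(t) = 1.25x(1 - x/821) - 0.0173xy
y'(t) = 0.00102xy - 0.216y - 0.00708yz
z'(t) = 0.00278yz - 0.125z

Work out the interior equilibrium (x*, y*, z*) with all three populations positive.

From dz/dt = 0: 0.00278y* = 0.125, so y* = 45.
From dx/dt = 0: 1.25(1 - x*/821) = 0.0173·45, giving x* = 821·(1 - 0.622) = 310.
From dy/dt = 0: 0.00102·310 - 0.216 = 0.00708z*, so z* = 0.1/0.00708 = 14.2.

x* ≈ 310, y* ≈ 45, z* ≈ 14.2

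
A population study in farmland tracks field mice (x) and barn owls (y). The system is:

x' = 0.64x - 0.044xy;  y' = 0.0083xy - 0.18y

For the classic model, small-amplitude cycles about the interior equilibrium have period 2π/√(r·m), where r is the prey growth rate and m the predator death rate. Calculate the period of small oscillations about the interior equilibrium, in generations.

Here r = 0.64 and m = 0.18, so r·m = 0.115.
ω = √0.115 = 0.339 per generation, hence T = 2π/ω ≈ 18.5 generations.

T ≈ 18.5 generations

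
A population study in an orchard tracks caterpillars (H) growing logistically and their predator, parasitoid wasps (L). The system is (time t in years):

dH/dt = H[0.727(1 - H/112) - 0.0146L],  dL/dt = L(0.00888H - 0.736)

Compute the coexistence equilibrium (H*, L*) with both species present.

From dL/dt = 0 with L > 0: 0.00888H* = 0.736, so H* = 82.9.
Substitute into dH/dt = 0: 0.727(1 - 82.9/112) = 0.0146L*.
The bracket is 0.26, giving L* = 0.189/0.0146 = 12.9.

H* ≈ 82.9, L* ≈ 12.9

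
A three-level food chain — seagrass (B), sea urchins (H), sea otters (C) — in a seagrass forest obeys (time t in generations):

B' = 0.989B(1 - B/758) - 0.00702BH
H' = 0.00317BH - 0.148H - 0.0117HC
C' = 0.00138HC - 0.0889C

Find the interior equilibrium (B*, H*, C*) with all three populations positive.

B* ≈ 411, H* ≈ 64.4, C* ≈ 98.8

From dC/dt = 0: 0.00138H* = 0.0889, so H* = 64.4.
From dB/dt = 0: 0.989(1 - B*/758) = 0.00702·64.4, giving B* = 758·(1 - 0.457) = 411.
From dH/dt = 0: 0.00317·411 - 0.148 = 0.0117C*, so C* = 1.16/0.0117 = 98.8.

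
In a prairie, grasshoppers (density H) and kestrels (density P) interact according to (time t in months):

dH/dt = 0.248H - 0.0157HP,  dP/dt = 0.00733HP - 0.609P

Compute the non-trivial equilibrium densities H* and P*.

H* ≈ 83.1, P* ≈ 15.8

Set dP/dt = 0 with P > 0: 0.00733H - 0.609 = 0, so H* = 0.609/0.00733 = 83.1.
Set dH/dt = 0 with H > 0: 0.248 - 0.0157P = 0, so P* = 0.248/0.0157 = 15.8.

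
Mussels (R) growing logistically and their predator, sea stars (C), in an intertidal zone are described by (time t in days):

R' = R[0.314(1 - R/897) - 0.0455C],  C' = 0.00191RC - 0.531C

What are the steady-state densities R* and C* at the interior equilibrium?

R* ≈ 278, C* ≈ 4.76

From dC/dt = 0 with C > 0: 0.00191R* = 0.531, so R* = 278.
Substitute into dR/dt = 0: 0.314(1 - 278/897) = 0.0455C*.
The bracket is 0.69, giving C* = 0.217/0.0455 = 4.76.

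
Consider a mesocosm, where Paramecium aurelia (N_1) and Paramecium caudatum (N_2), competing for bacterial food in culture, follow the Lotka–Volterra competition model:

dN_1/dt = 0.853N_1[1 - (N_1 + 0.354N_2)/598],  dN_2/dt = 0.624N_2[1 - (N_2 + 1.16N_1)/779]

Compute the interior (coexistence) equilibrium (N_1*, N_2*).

Setting both brackets to zero gives the nullclines N_1 + 0.354N_2 = 598 and 1.16N_1 + N_2 = 779.
Substituting N_2 = 779 - 1.16N_1 into the first: N_1(1 - 0.354·1.16) = 598 - 0.354·779.
So N_1* = 322/0.589 = 547, and then N_2* = 779 - 1.16·547 = 145.

N_1* ≈ 547, N_2* ≈ 145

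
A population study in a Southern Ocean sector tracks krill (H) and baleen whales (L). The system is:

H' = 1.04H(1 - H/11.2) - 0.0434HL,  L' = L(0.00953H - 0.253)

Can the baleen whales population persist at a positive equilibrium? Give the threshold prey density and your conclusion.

The predator equation gives dL/dt > 0 only when H > 0.253/0.00953 = 26.5.
Without the predator, H → K = 11.2. Since 11.2 < 26.5, the predator cannot invade.

Threshold H = 26.5; K < 26.5, so no, the predator goes extinct.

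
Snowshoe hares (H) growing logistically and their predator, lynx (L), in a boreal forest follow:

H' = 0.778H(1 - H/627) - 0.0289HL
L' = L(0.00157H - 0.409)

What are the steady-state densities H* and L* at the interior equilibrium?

H* ≈ 261, L* ≈ 15.7

From dL/dt = 0 with L > 0: 0.00157H* = 0.409, so H* = 261.
Substitute into dH/dt = 0: 0.778(1 - 261/627) = 0.0289L*.
The bracket is 0.585, giving L* = 0.455/0.0289 = 15.7.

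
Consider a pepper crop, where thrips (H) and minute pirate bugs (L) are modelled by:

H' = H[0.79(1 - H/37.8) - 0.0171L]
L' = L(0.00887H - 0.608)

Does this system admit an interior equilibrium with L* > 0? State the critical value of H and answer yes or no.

The predator equation gives dL/dt > 0 only when H > 0.608/0.00887 = 68.5.
Without the predator, H → K = 37.8. Since 37.8 < 68.5, the predator cannot invade.

Threshold H = 68.5; K < 68.5, so no, the predator goes extinct.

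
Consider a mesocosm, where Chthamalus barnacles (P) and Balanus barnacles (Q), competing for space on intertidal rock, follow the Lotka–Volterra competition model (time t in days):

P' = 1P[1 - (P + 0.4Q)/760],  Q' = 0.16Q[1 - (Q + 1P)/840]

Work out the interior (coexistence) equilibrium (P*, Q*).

P* ≈ 707, Q* ≈ 133

Setting both brackets to zero gives the nullclines P + 0.4Q = 760 and 1P + Q = 840.
Substituting Q = 840 - 1P into the first: P(1 - 0.4·1) = 760 - 0.4·840.
So P* = 424/0.6 = 707, and then Q* = 840 - 1·707 = 133.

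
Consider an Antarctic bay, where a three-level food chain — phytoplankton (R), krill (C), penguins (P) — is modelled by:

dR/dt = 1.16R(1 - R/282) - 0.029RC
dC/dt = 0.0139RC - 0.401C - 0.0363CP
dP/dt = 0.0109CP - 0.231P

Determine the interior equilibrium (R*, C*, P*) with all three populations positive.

R* ≈ 133, C* ≈ 21.2, P* ≈ 39.7

From dP/dt = 0: 0.0109C* = 0.231, so C* = 21.2.
From dR/dt = 0: 1.16(1 - R*/282) = 0.029·21.2, giving R* = 282·(1 - 0.53) = 133.
From dC/dt = 0: 0.0139·133 - 0.401 = 0.0363P*, so P* = 1.44/0.0363 = 39.7.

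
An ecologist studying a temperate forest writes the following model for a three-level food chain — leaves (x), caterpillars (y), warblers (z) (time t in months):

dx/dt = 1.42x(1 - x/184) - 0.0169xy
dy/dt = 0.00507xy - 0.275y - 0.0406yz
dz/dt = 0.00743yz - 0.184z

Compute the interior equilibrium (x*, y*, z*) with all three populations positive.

x* ≈ 130, y* ≈ 24.8, z* ≈ 9.43

From dz/dt = 0: 0.00743y* = 0.184, so y* = 24.8.
From dx/dt = 0: 1.42(1 - x*/184) = 0.0169·24.8, giving x* = 184·(1 - 0.295) = 130.
From dy/dt = 0: 0.00507·130 - 0.275 = 0.0406z*, so z* = 0.383/0.0406 = 9.43.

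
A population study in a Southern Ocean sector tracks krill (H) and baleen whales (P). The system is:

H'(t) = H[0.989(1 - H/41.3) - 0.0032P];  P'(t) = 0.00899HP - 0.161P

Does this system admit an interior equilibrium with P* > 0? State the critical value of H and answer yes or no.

The predator equation gives dP/dt > 0 only when H > 0.161/0.00899 = 17.9.
Without the predator, H → K = 41.3. Since 41.3 > 17.9, the predator can invade and persist.

Threshold H = 17.9; K > 17.9, so yes, the predator persists.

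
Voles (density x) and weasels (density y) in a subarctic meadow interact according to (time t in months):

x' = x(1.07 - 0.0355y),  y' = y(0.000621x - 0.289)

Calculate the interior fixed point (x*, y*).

Set dy/dt = 0 with y > 0: 0.000621x - 0.289 = 0, so x* = 0.289/0.000621 = 465.
Set dx/dt = 0 with x > 0: 1.07 - 0.0355y = 0, so y* = 1.07/0.0355 = 30.1.

x* ≈ 465, y* ≈ 30.1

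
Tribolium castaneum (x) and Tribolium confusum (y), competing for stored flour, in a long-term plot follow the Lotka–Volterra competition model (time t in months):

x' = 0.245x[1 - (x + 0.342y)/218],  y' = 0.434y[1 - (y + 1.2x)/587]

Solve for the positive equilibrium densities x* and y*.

x* ≈ 29.3, y* ≈ 552

Setting both brackets to zero gives the nullclines x + 0.342y = 218 and 1.2x + y = 587.
Substituting y = 587 - 1.2x into the first: x(1 - 0.342·1.2) = 218 - 0.342·587.
So x* = 17.2/0.59 = 29.3, and then y* = 587 - 1.2·29.3 = 552.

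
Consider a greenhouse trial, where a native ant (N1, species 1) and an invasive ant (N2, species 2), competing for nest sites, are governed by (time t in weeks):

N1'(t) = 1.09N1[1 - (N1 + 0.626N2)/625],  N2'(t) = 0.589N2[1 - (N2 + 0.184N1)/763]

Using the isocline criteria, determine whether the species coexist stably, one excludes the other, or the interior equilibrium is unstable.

Compare the nullcline intercepts: K1/α12 = 625/0.626 = 998 > K2 = 763; K2/α21 = 763/0.184 = 4150 > K1 = 625.
Since both inequalities hold, each species can invade when rare, so the interior equilibrium is stable.

stable coexistence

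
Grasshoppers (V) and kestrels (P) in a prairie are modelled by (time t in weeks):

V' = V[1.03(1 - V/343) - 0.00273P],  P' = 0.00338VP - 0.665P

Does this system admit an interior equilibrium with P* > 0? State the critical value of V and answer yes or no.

The predator equation gives dP/dt > 0 only when V > 0.665/0.00338 = 197.
Without the predator, V → K = 343. Since 343 > 197, the predator can invade and persist.

Threshold V = 197; K > 197, so yes, the predator persists.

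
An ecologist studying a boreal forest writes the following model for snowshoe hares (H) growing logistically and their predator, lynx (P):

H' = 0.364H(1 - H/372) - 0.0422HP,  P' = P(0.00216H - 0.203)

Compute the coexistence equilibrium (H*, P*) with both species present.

From dP/dt = 0 with P > 0: 0.00216H* = 0.203, so H* = 94.
Substitute into dH/dt = 0: 0.364(1 - 94/372) = 0.0422P*.
The bracket is 0.747, giving P* = 0.272/0.0422 = 6.45.

H* ≈ 94, P* ≈ 6.45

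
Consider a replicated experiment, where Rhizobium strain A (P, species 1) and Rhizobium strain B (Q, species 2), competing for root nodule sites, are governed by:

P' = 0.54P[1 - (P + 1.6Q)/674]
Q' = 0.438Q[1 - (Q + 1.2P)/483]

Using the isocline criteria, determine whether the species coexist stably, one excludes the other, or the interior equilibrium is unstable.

unstable coexistence (outcome depends on initial conditions)

Compare the nullcline intercepts: K1/α12 = 674/1.6 = 421 < K2 = 483; K2/α21 = 483/1.2 = 402 < K1 = 674.
Since both are reversed, neither can invade when rare; the interior point is a saddle.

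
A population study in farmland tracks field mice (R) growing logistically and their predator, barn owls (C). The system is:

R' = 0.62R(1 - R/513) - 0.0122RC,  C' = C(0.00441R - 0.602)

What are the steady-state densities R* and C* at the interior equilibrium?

R* ≈ 137, C* ≈ 37.3

From dC/dt = 0 with C > 0: 0.00441R* = 0.602, so R* = 137.
Substitute into dR/dt = 0: 0.62(1 - 137/513) = 0.0122C*.
The bracket is 0.734, giving C* = 0.455/0.0122 = 37.3.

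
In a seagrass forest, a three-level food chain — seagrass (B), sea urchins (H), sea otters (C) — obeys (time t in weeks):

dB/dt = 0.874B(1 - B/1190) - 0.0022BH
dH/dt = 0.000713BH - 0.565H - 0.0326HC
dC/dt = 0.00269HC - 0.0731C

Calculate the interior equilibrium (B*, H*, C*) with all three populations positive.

From dC/dt = 0: 0.00269H* = 0.0731, so H* = 27.2.
From dB/dt = 0: 0.874(1 - B*/1190) = 0.0022·27.2, giving B* = 1190·(1 - 0.0684) = 1110.
From dH/dt = 0: 0.000713·1110 - 0.565 = 0.0326C*, so C* = 0.225/0.0326 = 6.92.

B* ≈ 1110, H* ≈ 27.2, C* ≈ 6.92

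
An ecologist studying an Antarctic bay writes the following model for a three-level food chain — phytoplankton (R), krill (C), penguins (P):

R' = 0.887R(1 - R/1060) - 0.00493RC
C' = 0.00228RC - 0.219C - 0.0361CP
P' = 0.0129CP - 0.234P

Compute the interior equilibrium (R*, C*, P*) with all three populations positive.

R* ≈ 953, C* ≈ 18.1, P* ≈ 54.1

From dP/dt = 0: 0.0129C* = 0.234, so C* = 18.1.
From dR/dt = 0: 0.887(1 - R*/1060) = 0.00493·18.1, giving R* = 1060·(1 - 0.101) = 953.
From dC/dt = 0: 0.00228·953 - 0.219 = 0.0361P*, so P* = 1.95/0.0361 = 54.1.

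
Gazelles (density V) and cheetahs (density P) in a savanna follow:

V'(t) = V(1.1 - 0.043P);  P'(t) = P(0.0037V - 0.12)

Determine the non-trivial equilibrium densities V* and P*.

Set dP/dt = 0 with P > 0: 0.0037V - 0.12 = 0, so V* = 0.12/0.0037 = 32.4.
Set dV/dt = 0 with V > 0: 1.1 - 0.043P = 0, so P* = 1.1/0.043 = 25.6.

V* ≈ 32.4, P* ≈ 25.6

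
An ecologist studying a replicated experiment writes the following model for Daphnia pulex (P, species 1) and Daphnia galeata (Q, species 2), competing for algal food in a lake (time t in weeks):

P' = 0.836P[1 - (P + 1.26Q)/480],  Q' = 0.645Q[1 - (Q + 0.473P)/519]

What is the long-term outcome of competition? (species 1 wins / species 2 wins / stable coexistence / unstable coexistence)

species 2 excludes species 1

Compare the nullcline intercepts: K1/α12 = 480/1.26 = 381 < K2 = 519; K2/α21 = 519/0.473 = 1100 > K1 = 480.
Since the inequalities point opposite ways, species 2 can invade but species 1 cannot.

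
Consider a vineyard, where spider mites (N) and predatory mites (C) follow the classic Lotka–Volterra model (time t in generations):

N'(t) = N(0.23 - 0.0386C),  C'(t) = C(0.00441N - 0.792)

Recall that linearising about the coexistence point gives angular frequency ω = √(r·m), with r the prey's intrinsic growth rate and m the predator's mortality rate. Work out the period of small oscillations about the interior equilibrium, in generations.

T ≈ 14.7 generations

Here r = 0.23 and m = 0.792, so r·m = 0.182.
ω = √0.182 = 0.427 per generation, hence T = 2π/ω ≈ 14.7 generations.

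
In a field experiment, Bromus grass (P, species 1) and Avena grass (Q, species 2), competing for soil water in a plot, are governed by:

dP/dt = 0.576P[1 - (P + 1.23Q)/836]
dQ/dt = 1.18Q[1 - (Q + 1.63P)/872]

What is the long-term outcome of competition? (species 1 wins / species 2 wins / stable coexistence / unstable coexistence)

unstable coexistence (outcome depends on initial conditions)

Compare the nullcline intercepts: K1/α12 = 836/1.23 = 680 < K2 = 872; K2/α21 = 872/1.63 = 535 < K1 = 836.
Since both are reversed, neither can invade when rare; the interior point is a saddle.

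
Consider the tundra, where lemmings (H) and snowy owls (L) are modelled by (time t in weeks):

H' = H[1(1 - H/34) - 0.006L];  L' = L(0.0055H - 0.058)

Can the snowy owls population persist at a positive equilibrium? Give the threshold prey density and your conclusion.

The predator equation gives dL/dt > 0 only when H > 0.058/0.0055 = 10.5.
Without the predator, H → K = 34. Since 34 > 10.5, the predator can invade and persist.

Threshold H = 10.5; K > 10.5, so yes, the predator persists.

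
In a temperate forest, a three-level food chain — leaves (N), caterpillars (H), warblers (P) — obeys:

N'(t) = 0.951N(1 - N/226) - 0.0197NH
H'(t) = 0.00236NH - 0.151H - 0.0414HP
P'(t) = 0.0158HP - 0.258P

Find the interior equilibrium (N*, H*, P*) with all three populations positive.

From dP/dt = 0: 0.0158H* = 0.258, so H* = 16.3.
From dN/dt = 0: 0.951(1 - N*/226) = 0.0197·16.3, giving N* = 226·(1 - 0.338) = 150.
From dH/dt = 0: 0.00236·150 - 0.151 = 0.0414P*, so P* = 0.202/0.0414 = 4.88.

N* ≈ 150, H* ≈ 16.3, P* ≈ 4.88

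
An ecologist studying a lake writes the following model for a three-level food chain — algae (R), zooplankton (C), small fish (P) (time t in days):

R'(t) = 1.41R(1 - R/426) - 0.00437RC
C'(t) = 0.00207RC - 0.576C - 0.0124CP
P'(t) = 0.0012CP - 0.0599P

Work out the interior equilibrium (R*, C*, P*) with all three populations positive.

From dP/dt = 0: 0.0012C* = 0.0599, so C* = 49.9.
From dR/dt = 0: 1.41(1 - R*/426) = 0.00437·49.9, giving R* = 426·(1 - 0.155) = 360.
From dC/dt = 0: 0.00207·360 - 0.576 = 0.0124P*, so P* = 0.169/0.0124 = 13.7.

R* ≈ 360, C* ≈ 49.9, P* ≈ 13.7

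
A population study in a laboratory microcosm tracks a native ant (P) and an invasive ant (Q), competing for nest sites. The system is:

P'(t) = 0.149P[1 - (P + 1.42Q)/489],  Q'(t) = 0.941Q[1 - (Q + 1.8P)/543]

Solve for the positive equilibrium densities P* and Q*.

Setting both brackets to zero gives the nullclines P + 1.42Q = 489 and 1.8P + Q = 543.
Substituting Q = 543 - 1.8P into the first: P(1 - 1.42·1.8) = 489 - 1.42·543.
So P* = -282/-1.56 = 181, and then Q* = 543 - 1.8·181 = 217.

P* ≈ 181, Q* ≈ 217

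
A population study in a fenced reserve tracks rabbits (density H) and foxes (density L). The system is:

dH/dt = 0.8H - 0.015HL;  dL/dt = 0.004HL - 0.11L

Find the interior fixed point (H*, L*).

H* ≈ 27.5, L* ≈ 53.3

Set dL/dt = 0 with L > 0: 0.004H - 0.11 = 0, so H* = 0.11/0.004 = 27.5.
Set dH/dt = 0 with H > 0: 0.8 - 0.015L = 0, so L* = 0.8/0.015 = 53.3.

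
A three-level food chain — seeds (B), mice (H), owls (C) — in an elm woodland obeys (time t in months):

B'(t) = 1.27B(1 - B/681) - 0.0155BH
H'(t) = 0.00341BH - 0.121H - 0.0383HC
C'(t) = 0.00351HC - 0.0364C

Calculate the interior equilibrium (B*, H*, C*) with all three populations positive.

From dC/dt = 0: 0.00351H* = 0.0364, so H* = 10.4.
From dB/dt = 0: 1.27(1 - B*/681) = 0.0155·10.4, giving B* = 681·(1 - 0.127) = 595.
From dH/dt = 0: 0.00341·595 - 0.121 = 0.0383C*, so C* = 1.91/0.0383 = 49.8.

B* ≈ 595, H* ≈ 10.4, C* ≈ 49.8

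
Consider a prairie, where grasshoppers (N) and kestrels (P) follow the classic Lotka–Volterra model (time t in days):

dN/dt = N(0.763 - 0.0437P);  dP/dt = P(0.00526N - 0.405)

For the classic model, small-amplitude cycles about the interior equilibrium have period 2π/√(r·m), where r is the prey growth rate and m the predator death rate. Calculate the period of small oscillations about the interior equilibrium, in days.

Here r = 0.763 and m = 0.405, so r·m = 0.309.
ω = √0.309 = 0.556 per day, hence T = 2π/ω ≈ 11.3 days.

T ≈ 11.3 days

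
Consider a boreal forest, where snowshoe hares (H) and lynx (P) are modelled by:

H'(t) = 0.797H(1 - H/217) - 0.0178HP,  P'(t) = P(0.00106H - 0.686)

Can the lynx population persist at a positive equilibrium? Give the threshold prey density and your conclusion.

Threshold H = 647; K < 647, so no, the predator goes extinct.

The predator equation gives dP/dt > 0 only when H > 0.686/0.00106 = 647.
Without the predator, H → K = 217. Since 217 < 647, the predator cannot invade.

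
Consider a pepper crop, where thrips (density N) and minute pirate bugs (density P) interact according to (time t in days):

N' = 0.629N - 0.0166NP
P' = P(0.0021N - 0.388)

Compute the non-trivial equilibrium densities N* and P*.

N* ≈ 185, P* ≈ 37.9

Set dP/dt = 0 with P > 0: 0.0021N - 0.388 = 0, so N* = 0.388/0.0021 = 185.
Set dN/dt = 0 with N > 0: 0.629 - 0.0166P = 0, so P* = 0.629/0.0166 = 37.9.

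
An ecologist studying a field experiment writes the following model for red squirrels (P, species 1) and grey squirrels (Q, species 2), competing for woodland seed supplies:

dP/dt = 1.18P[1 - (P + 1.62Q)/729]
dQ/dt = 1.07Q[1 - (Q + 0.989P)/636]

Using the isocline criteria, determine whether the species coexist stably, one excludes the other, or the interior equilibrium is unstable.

Compare the nullcline intercepts: K1/α12 = 729/1.62 = 450 < K2 = 636; K2/α21 = 636/0.989 = 643 < K1 = 729.
Since both are reversed, neither can invade when rare; the interior point is a saddle.

unstable coexistence (outcome depends on initial conditions)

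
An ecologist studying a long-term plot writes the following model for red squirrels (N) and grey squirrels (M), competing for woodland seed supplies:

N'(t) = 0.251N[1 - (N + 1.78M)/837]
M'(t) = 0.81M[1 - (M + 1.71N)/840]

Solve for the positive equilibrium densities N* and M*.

Setting both brackets to zero gives the nullclines N + 1.78M = 837 and 1.71N + M = 840.
Substituting M = 840 - 1.71N into the first: N(1 - 1.78·1.71) = 837 - 1.78·840.
So N* = -658/-2.04 = 322, and then M* = 840 - 1.71·322 = 289.

N* ≈ 322, M* ≈ 289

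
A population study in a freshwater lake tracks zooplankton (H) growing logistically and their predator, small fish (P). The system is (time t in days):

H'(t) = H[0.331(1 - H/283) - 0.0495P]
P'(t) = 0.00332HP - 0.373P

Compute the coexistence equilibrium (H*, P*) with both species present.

From dP/dt = 0 with P > 0: 0.00332H* = 0.373, so H* = 112.
Substitute into dH/dt = 0: 0.331(1 - 112/283) = 0.0495P*.
The bracket is 0.603, giving P* = 0.2/0.0495 = 4.03.

H* ≈ 112, P* ≈ 4.03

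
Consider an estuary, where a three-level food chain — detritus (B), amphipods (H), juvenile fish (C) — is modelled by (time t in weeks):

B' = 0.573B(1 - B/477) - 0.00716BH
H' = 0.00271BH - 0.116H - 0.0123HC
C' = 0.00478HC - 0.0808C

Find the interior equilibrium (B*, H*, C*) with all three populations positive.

From dC/dt = 0: 0.00478H* = 0.0808, so H* = 16.9.
From dB/dt = 0: 0.573(1 - B*/477) = 0.00716·16.9, giving B* = 477·(1 - 0.211) = 376.
From dH/dt = 0: 0.00271·376 - 0.116 = 0.0123C*, so C* = 0.904/0.0123 = 73.5.

B* ≈ 376, H* ≈ 16.9, C* ≈ 73.5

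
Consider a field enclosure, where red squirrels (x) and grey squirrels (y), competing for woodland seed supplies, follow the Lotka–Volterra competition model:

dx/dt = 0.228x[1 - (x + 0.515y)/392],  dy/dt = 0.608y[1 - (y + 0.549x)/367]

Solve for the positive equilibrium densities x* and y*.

Setting both brackets to zero gives the nullclines x + 0.515y = 392 and 0.549x + y = 367.
Substituting y = 367 - 0.549x into the first: x(1 - 0.515·0.549) = 392 - 0.515·367.
So x* = 203/0.717 = 283, and then y* = 367 - 0.549·283 = 212.

x* ≈ 283, y* ≈ 212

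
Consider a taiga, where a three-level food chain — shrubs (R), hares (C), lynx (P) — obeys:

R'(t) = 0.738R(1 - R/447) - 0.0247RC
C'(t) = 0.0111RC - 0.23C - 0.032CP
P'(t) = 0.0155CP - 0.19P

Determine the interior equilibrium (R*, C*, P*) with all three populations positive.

R* ≈ 264, C* ≈ 12.3, P* ≈ 84.3

From dP/dt = 0: 0.0155C* = 0.19, so C* = 12.3.
From dR/dt = 0: 0.738(1 - R*/447) = 0.0247·12.3, giving R* = 447·(1 - 0.41) = 264.
From dC/dt = 0: 0.0111·264 - 0.23 = 0.032P*, so P* = 2.7/0.032 = 84.3.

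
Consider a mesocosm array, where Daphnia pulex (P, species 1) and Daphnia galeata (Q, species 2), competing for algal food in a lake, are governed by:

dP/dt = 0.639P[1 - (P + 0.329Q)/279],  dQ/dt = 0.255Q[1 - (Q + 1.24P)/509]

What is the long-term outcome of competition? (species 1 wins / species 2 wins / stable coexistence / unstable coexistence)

stable coexistence

Compare the nullcline intercepts: K1/α12 = 279/0.329 = 848 > K2 = 509; K2/α21 = 509/1.24 = 410 > K1 = 279.
Since both inequalities hold, each species can invade when rare, so the interior equilibrium is stable.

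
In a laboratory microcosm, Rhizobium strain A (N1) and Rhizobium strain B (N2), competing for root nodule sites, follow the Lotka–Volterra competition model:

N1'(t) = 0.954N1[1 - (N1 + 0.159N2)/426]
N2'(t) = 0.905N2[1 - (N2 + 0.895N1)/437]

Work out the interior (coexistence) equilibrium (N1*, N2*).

Setting both brackets to zero gives the nullclines N1 + 0.159N2 = 426 and 0.895N1 + N2 = 437.
Substituting N2 = 437 - 0.895N1 into the first: N1(1 - 0.159·0.895) = 426 - 0.159·437.
So N1* = 357/0.858 = 416, and then N2* = 437 - 0.895·416 = 65.

N1* ≈ 416, N2* ≈ 65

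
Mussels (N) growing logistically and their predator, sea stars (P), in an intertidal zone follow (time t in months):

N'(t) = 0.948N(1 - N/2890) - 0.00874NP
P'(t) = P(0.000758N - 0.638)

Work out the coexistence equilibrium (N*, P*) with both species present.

N* ≈ 842, P* ≈ 76.9

From dP/dt = 0 with P > 0: 0.000758N* = 0.638, so N* = 842.
Substitute into dN/dt = 0: 0.948(1 - 842/2890) = 0.00874P*.
The bracket is 0.709, giving P* = 0.672/0.00874 = 76.9.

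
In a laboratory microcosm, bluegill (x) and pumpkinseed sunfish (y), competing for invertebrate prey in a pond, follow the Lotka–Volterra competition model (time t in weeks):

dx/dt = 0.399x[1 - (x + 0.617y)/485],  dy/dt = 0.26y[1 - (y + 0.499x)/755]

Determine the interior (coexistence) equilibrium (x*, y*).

Setting both brackets to zero gives the nullclines x + 0.617y = 485 and 0.499x + y = 755.
Substituting y = 755 - 0.499x into the first: x(1 - 0.617·0.499) = 485 - 0.617·755.
So x* = 19.2/0.692 = 27.7, and then y* = 755 - 0.499·27.7 = 741.

x* ≈ 27.7, y* ≈ 741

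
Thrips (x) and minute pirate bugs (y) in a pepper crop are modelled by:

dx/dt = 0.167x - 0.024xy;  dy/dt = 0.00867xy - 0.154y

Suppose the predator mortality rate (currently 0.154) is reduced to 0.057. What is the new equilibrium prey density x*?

At the interior fixed point, setting dy/dt = 0 with y > 0 fixes x* = (predator death rate)/(xy coefficient) — independent of the other coefficients.
With the change, x* = 0.057/0.00867 = 6.57; it falls from 17.8.

x* ≈ 6.57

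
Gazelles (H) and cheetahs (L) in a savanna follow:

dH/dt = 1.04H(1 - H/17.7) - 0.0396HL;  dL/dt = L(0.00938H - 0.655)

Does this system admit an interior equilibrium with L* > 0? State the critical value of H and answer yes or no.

Threshold H = 69.8; K < 69.8, so no, the predator goes extinct.

The predator equation gives dL/dt > 0 only when H > 0.655/0.00938 = 69.8.
Without the predator, H → K = 17.7. Since 17.7 < 69.8, the predator cannot invade.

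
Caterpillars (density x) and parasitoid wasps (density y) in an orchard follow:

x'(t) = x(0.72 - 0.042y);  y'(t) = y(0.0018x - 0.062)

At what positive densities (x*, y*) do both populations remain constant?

Set dy/dt = 0 with y > 0: 0.0018x - 0.062 = 0, so x* = 0.062/0.0018 = 34.4.
Set dx/dt = 0 with x > 0: 0.72 - 0.042y = 0, so y* = 0.72/0.042 = 17.1.

x* ≈ 34.4, y* ≈ 17.1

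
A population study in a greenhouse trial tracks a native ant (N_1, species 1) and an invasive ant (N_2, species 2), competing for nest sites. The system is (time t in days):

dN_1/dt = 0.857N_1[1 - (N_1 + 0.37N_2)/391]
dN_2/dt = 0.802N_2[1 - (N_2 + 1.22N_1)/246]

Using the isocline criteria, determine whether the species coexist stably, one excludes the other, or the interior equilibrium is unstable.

species 1 excludes species 2

Compare the nullcline intercepts: K1/α12 = 391/0.37 = 1060 > K2 = 246; K2/α21 = 246/1.22 = 202 < K1 = 391.
Since the inequalities point opposite ways, species 1 can invade but species 2 cannot.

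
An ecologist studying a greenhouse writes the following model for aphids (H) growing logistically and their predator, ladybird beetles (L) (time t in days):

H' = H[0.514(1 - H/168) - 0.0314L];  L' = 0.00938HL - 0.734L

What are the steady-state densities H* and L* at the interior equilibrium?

From dL/dt = 0 with L > 0: 0.00938H* = 0.734, so H* = 78.3.
Substitute into dH/dt = 0: 0.514(1 - 78.3/168) = 0.0314L*.
The bracket is 0.534, giving L* = 0.275/0.0314 = 8.74.

H* ≈ 78.3, L* ≈ 8.74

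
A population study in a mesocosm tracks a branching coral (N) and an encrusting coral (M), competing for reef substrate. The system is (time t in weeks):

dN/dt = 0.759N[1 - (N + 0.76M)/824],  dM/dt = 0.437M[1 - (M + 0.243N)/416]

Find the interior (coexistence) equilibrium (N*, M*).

N* ≈ 623, M* ≈ 265

Setting both brackets to zero gives the nullclines N + 0.76M = 824 and 0.243N + M = 416.
Substituting M = 416 - 0.243N into the first: N(1 - 0.76·0.243) = 824 - 0.76·416.
So N* = 508/0.815 = 623, and then M* = 416 - 0.243·623 = 265.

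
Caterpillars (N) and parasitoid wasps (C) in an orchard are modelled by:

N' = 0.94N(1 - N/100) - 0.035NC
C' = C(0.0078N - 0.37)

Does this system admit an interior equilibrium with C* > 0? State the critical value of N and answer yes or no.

The predator equation gives dC/dt > 0 only when N > 0.37/0.0078 = 47.4.
Without the predator, N → K = 100. Since 100 > 47.4, the predator can invade and persist.

Threshold N = 47.4; K > 47.4, so yes, the predator persists.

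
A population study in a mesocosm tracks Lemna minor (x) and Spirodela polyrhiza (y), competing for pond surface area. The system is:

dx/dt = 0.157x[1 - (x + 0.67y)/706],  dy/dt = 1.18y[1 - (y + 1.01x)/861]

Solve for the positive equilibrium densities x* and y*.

Setting both brackets to zero gives the nullclines x + 0.67y = 706 and 1.01x + y = 861.
Substituting y = 861 - 1.01x into the first: x(1 - 0.67·1.01) = 706 - 0.67·861.
So x* = 129/0.323 = 399, and then y* = 861 - 1.01·399 = 458.

x* ≈ 399, y* ≈ 458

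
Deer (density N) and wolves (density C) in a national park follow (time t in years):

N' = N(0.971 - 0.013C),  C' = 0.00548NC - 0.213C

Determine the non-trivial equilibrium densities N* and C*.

Set dC/dt = 0 with C > 0: 0.00548N - 0.213 = 0, so N* = 0.213/0.00548 = 38.9.
Set dN/dt = 0 with N > 0: 0.971 - 0.013C = 0, so C* = 0.971/0.013 = 74.7.

N* ≈ 38.9, C* ≈ 74.7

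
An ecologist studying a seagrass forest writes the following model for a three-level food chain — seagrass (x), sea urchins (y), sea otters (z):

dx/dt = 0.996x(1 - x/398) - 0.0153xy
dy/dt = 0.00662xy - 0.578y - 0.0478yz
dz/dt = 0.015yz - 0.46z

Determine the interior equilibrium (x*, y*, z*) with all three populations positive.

x* ≈ 211, y* ≈ 30.7, z* ≈ 17.1

From dz/dt = 0: 0.015y* = 0.46, so y* = 30.7.
From dx/dt = 0: 0.996(1 - x*/398) = 0.0153·30.7, giving x* = 398·(1 - 0.471) = 211.
From dy/dt = 0: 0.00662·211 - 0.578 = 0.0478z*, so z* = 0.816/0.0478 = 17.1.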